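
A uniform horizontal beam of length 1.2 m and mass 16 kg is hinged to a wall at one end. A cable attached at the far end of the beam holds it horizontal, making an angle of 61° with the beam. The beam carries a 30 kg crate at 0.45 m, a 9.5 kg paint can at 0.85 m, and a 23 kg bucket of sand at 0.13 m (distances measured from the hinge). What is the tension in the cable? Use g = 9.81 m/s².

T ≈ 319 N

Choose the hinge as the axis so the unknown hinge reaction has zero arm there.
Beam weight: 16 × 9.81 = 157 N down at 0.6 m → arm 0.6 m, τ = 157 × 0.6 = 94.2 N·m clockwise.
Crate: 30 × 9.81 = 294.3 N down at 0.45 m → arm 0.45 m, τ = 294.3 × 0.45 = 132.4 N·m clockwise.
Paint can: 9.5 × 9.81 = 93.2 N down at 0.85 m → arm 0.85 m, τ = 93.2 × 0.85 = 79.22 N·m clockwise.
Bucket of sand: 23 × 9.81 = 225.6 N down at 0.13 m → arm 0.13 m, τ = 225.6 × 0.13 = 29.33 N·m clockwise.
Total clockwise load moment = 335.2 N·m.
The cable tension T acts at 1.2 m; only its component perpendicular to the beam, T sinθ, produces torque. sin 61° = 0.8746.
For rotational equilibrium, T × 1.2 × 0.8746 = 335.2, so T = 335.2 / 1.05 = 319 N.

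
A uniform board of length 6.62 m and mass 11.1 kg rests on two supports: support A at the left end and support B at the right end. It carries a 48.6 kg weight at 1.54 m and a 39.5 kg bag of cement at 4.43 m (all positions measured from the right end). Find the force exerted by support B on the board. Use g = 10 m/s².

Take moments about support A.
Beam weight: 11.1 × 10 = 111 N down at 3.31 m → arm 3.31 m, τ = 111 × 3.31 = 367.4 N·m clockwise.
Weight: 48.6 × 10 = 486 N down at 1.54 m → arm 5.08 m, τ = 486 × 5.08 = 2469 N·m clockwise.
Bag of cement: 39.5 × 10 = 395 N down at 4.43 m → arm 2.19 m, τ = 395 × 2.19 = 865 N·m clockwise.
Net load moment about support A = 3701 N·m clockwise.
Reaction R at support B is upward at 0 m, arm 6.62 m → moment R × 6.62 counterclockwise.
Setting net torque to zero: R × 6.62 = 3701 → R = 559 N.

R_B ≈ 559 N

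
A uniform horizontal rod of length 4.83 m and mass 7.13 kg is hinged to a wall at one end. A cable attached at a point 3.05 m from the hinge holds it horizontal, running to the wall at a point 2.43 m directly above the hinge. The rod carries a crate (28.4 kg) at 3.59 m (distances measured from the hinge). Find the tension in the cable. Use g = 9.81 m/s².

Taking torques about the hinge:
Beam weight: 7.13 × 9.81 = 69.95 N down at 2.415 m → arm 2.415 m, τ = 69.95 × 2.415 = 168.9 N·m clockwise.
Crate: 28.4 × 9.81 = 278.6 N down at 3.59 m → arm 3.59 m, τ = 278.6 × 3.59 = 1000 N·m clockwise.
Total clockwise load moment = 1169 N·m.
The cable tension T acts at 3.05 m; only its component perpendicular to the rod, T sinθ, produces torque. sinθ = h/√(h²+d²) = 2.43/√(2.43²+3.05²) = 0.6231.
Setting net torque to zero: T × 3.05 × 0.6231 = 1169 → T = 1169 / 1.9 = 615 N.

T ≈ 615 N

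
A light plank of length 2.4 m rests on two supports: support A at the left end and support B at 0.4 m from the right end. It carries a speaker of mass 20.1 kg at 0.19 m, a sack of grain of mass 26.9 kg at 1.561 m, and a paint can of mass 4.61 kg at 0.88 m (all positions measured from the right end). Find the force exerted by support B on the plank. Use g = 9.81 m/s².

R_B ≈ 363 N

About support A:
Speaker: 20.1 × 9.81 = 197.2 N down at 0.19 m → arm 2.21 m, τ = 197.2 × 2.21 = 435.8 N·m clockwise.
Sack of grain: 26.9 × 9.81 = 263.9 N down at 1.561 m → arm 0.839 m, τ = 263.9 × 0.839 = 221.4 N·m clockwise.
Paint can: 4.61 × 9.81 = 45.22 N down at 0.88 m → arm 1.52 m, τ = 45.22 × 1.52 = 68.73 N·m clockwise.
Net load moment about support A = 725.9 N·m clockwise.
Reaction R at support B is upward at 0.4 m, arm 2 m → moment R × 2 counterclockwise.
Setting net torque to zero: R × 2 = 725.9 → R = 363 N.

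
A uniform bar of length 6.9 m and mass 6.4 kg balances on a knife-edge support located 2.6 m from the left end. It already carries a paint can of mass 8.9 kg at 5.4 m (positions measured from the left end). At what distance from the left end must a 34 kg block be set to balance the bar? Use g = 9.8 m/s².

x ≈ 1.71 m from the left end

Take moments about the knife-edge support (at 2.6 m from the left end).
Beam weight: 6.4 × 9.8 = 62.72 N down at 3.45 m → arm 0.85 m, τ = 62.72 × 0.85 = 53.31 N·m clockwise.
Paint can: 8.9 × 9.8 = 87.22 N down at 5.4 m → arm 2.8 m, τ = 87.22 × 2.8 = 244.2 N·m clockwise.
Net moment of existing loads = 297.5 N·m clockwise.
The block weighs 34 × 9.8 = 333.2 N and must supply an equal counterclockwise moment, so its lever arm about the knife-edge support is 297.5 / 333.2 = 0.893 m.
That puts it at 2.6 − 0.893 = 1.71 m from the left end.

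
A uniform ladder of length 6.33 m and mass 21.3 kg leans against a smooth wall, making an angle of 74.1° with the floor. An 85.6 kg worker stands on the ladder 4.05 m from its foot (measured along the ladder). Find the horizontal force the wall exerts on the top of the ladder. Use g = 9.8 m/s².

Sum moments about the foot of the ladder (the floor normal and friction both act there and drop out).
Ladder weight 21.3×9.8 = 208.7 N acts at 3.165 m along the ladder; its horizontal arm is 3.165·cos74.1° = 0.8671 m → τ = 181 N·m clockwise.
Worker: 85.6×9.8 = 838.9 N at 4.05 m → arm 1.11 m → τ = 931.2 N·m clockwise.
Wall normal N acts horizontally at the top; its moment arm is the height L sinθ = 6.33·sin74.1° = 6.088 m, counterclockwise.
Στ = 0 ⇒ N × 6.088 = 1112 ⇒ N = 183 N.

N_wall ≈ 183 N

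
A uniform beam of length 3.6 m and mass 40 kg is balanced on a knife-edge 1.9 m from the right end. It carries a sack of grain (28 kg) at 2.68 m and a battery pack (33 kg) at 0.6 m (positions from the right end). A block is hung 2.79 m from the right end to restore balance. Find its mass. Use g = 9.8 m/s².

Taking torques about the knife-edge (at 1.9 m from the right end):
Beam weight: 40 × 9.8 = 392 N down at 1.8 m → arm 0.1 m, τ = 392 × 0.1 = 39.2 N·m clockwise.
Sack of grain: 28 × 9.8 = 274.4 N down at 2.68 m → arm 0.78 m, τ = 274.4 × 0.78 = 214 N·m counterclockwise.
Battery pack: 33 × 9.8 = 323.4 N down at 0.6 m → arm 1.3 m, τ = 323.4 × 1.3 = 420.4 N·m clockwise.
Net moment of known loads = 245.6 N·m clockwise.
An unknown mass m at 2.79 m has arm 0.89 m; its moment is m·g·0.89 counterclockwise.
For rotational equilibrium, m × 9.8 × 0.89 = 245.6, so m = 245.6 / (9.8 × 0.89) = 28.2 kg.

m ≈ 28.2 kg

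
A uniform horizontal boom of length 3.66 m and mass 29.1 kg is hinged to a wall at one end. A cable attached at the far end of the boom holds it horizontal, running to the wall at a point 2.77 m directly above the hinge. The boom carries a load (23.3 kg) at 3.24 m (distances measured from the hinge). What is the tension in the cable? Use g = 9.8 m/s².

Take moments about the hinge.
Beam weight: 29.1 × 9.8 = 285.2 N down at 1.83 m → arm 1.83 m, τ = 285.2 × 1.83 = 521.9 N·m clockwise.
Load: 23.3 × 9.8 = 228.3 N down at 3.24 m → arm 3.24 m, τ = 228.3 × 3.24 = 739.7 N·m clockwise.
Total clockwise load moment = 1262 N·m.
The cable tension T acts at 3.66 m; only its component perpendicular to the boom, T sinθ, produces torque. sinθ = h/√(h²+d²) = 2.77/√(2.77²+3.66²) = 0.6035.
For rotational equilibrium, T × 3.66 × 0.6035 = 1262, so T = 1262 / 2.209 = 571 N.

T ≈ 571 N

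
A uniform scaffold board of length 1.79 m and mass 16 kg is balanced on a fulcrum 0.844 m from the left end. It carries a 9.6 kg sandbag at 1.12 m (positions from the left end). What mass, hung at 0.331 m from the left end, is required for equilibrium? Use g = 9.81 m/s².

Take moments about the fulcrum (at 0.844 m from the left end).
Beam weight: 16 × 9.81 = 157 N down at 0.895 m → arm 0.051 m, τ = 157 × 0.051 = 8.007 N·m clockwise.
Sandbag: 9.6 × 9.81 = 94.18 N down at 1.12 m → arm 0.276 m, τ = 94.18 × 0.276 = 25.99 N·m clockwise.
Net moment of known loads = 34 N·m clockwise.
An unknown mass m at 0.331 m has arm 0.513 m; its moment is m·g·0.513 counterclockwise.
Στ = 0 ⇒ m × 9.81 × 0.513 = 34 ⇒ m = 34 / (9.81 × 0.513) = 6.76 kg.

m ≈ 6.76 kg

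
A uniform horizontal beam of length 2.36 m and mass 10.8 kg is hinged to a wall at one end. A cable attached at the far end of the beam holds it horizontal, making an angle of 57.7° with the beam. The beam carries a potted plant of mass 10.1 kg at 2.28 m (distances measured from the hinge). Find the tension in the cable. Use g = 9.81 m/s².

Taking torques about the hinge:
Beam weight: 10.8 × 9.81 = 105.9 N down at 1.18 m → arm 1.18 m, τ = 105.9 × 1.18 = 125 N·m clockwise.
Potted plant: 10.1 × 9.81 = 99.08 N down at 2.28 m → arm 2.28 m, τ = 99.08 × 2.28 = 225.9 N·m clockwise.
Total clockwise load moment = 350.9 N·m.
The cable tension T acts at 2.36 m; only its component perpendicular to the beam, T sinθ, produces torque. sin 57.7° = 0.8453.
Στ = 0 ⇒ T × 2.36 × 0.8453 = 350.9 ⇒ T = 350.9 / 1.995 = 176 N.

T ≈ 176 N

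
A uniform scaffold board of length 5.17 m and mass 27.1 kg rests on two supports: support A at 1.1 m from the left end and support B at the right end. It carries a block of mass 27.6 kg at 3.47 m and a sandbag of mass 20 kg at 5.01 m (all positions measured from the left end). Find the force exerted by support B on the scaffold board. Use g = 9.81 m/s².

Take moments about support A.
Beam weight: 27.1 × 9.81 = 265.9 N down at 2.585 m → arm 1.485 m, τ = 265.9 × 1.485 = 394.9 N·m clockwise.
Block: 27.6 × 9.81 = 270.8 N down at 3.47 m → arm 2.37 m, τ = 270.8 × 2.37 = 641.8 N·m clockwise.
Sandbag: 20 × 9.81 = 196.2 N down at 5.01 m → arm 3.91 m, τ = 196.2 × 3.91 = 767.1 N·m clockwise.
Net load moment about support A = 1804 N·m clockwise.
Reaction R at support B is upward at 5.17 m, arm 4.07 m → moment R × 4.07 counterclockwise.
Στ = 0 ⇒ R × 4.07 = 1804 ⇒ R = 443 N.

R_B ≈ 443 N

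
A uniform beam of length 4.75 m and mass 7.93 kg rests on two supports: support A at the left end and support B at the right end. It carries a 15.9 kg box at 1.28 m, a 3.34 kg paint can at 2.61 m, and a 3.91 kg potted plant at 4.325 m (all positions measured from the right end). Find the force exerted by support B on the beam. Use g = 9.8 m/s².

Sum moments about support A (its reaction then has zero moment arm).
Beam weight: 7.93 × 9.8 = 77.71 N down at 2.375 m → arm 2.375 m, τ = 77.71 × 2.375 = 184.6 N·m clockwise.
Box: 15.9 × 9.8 = 155.8 N down at 1.28 m → arm 3.47 m, τ = 155.8 × 3.47 = 540.6 N·m clockwise.
Paint can: 3.34 × 9.8 = 32.73 N down at 2.61 m → arm 2.14 m, τ = 32.73 × 2.14 = 70.04 N·m clockwise.
Potted plant: 3.91 × 9.8 = 38.32 N down at 4.325 m → arm 0.425 m, τ = 38.32 × 0.425 = 16.29 N·m clockwise.
Net load moment about support A = 811.5 N·m clockwise.
Reaction R at support B is upward at 0 m, arm 4.75 m → moment R × 4.75 counterclockwise.
Balancing moments: R × 4.75 = 811.5, giving R = 171 N.

R_B ≈ 171 N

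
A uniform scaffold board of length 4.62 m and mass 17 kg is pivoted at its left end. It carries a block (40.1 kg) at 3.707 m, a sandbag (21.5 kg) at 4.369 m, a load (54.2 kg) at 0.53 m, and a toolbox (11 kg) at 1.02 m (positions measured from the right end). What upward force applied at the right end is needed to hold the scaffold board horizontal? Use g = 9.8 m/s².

F ≈ 727 N

Choose the left end as the axis so the unknown pivot reaction has zero arm there.
Beam weight: 17 × 9.8 = 166.6 N down at 2.31 m → arm 2.31 m, τ = 166.6 × 2.31 = 384.8 N·m clockwise.
Block: 40.1 × 9.8 = 393 N down at 3.707 m → arm 0.913 m, τ = 393 × 0.913 = 358.8 N·m clockwise.
Sandbag: 21.5 × 9.8 = 210.7 N down at 4.369 m → arm 0.251 m, τ = 210.7 × 0.251 = 52.89 N·m clockwise.
Load: 54.2 × 9.8 = 531.2 N down at 0.53 m → arm 4.09 m, τ = 531.2 × 4.09 = 2173 N·m clockwise.
Toolbox: 11 × 9.8 = 107.8 N down at 1.02 m → arm 3.6 m, τ = 107.8 × 3.6 = 388.1 N·m clockwise.
Net moment of the loads = 3358 N·m clockwise.
The upward force F acts at the right end, arm 4.62 m, giving F × 4.62 counterclockwise.
For rotational equilibrium, F × 4.62 = 3358, so F = 3358 / 4.62 = 727 N.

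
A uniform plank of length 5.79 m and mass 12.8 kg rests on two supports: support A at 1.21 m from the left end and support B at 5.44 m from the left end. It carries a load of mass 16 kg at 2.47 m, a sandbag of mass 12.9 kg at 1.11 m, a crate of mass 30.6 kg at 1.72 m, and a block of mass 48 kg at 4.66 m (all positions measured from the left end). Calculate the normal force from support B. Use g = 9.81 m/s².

Taking torques about support A:
Beam weight: 12.8 × 9.81 = 125.6 N down at 2.895 m → arm 1.685 m, τ = 125.6 × 1.685 = 211.6 N·m clockwise.
Load: 16 × 9.81 = 157 N down at 2.47 m → arm 1.26 m, τ = 157 × 1.26 = 197.8 N·m clockwise.
Sandbag: 12.9 × 9.81 = 126.5 N down at 1.11 m → arm 0.1 m, τ = 126.5 × 0.1 = 12.65 N·m counterclockwise.
Crate: 30.6 × 9.81 = 300.2 N down at 1.72 m → arm 0.51 m, τ = 300.2 × 0.51 = 153.1 N·m clockwise.
Block: 48 × 9.81 = 470.9 N down at 4.66 m → arm 3.45 m, τ = 470.9 × 3.45 = 1625 N·m clockwise.
Net load moment about support A = 2175 N·m clockwise.
Reaction R at support B is upward at 5.44 m, arm 4.23 m → moment R × 4.23 counterclockwise.
Στ = 0 ⇒ R × 4.23 = 2175 ⇒ R = 514 N.

R_B ≈ 514 N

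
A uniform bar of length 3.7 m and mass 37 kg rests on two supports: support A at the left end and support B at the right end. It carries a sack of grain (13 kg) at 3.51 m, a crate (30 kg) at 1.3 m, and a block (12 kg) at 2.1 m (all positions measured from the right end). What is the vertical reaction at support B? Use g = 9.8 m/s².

R_B ≈ 429 N

Taking torques about support A:
Beam weight: 37 × 9.8 = 362.6 N down at 1.85 m → arm 1.85 m, τ = 362.6 × 1.85 = 670.8 N·m clockwise.
Sack of grain: 13 × 9.8 = 127.4 N down at 3.51 m → arm 0.19 m, τ = 127.4 × 0.19 = 24.21 N·m clockwise.
Crate: 30 × 9.8 = 294 N down at 1.3 m → arm 2.4 m, τ = 294 × 2.4 = 705.6 N·m clockwise.
Block: 12 × 9.8 = 117.6 N down at 2.1 m → arm 1.6 m, τ = 117.6 × 1.6 = 188.2 N·m clockwise.
Net load moment about support A = 1589 N·m clockwise.
Reaction R at support B is upward at 0 m, arm 3.7 m → moment R × 3.7 counterclockwise.
Στ = 0 ⇒ R × 3.7 = 1589 ⇒ R = 429 N.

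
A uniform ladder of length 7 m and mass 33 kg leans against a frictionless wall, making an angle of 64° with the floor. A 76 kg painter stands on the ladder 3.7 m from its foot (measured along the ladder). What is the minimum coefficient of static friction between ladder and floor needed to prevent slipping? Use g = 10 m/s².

About the foot of the ladder:
Ladder weight 33×10 = 330 N acts at 3.5 m along the ladder; its horizontal arm is 3.5·cos64° = 1.534 m → τ = 506.2 N·m clockwise.
Painter: 76×10 = 760 N at 3.7 m → arm 1.622 m → τ = 1233 N·m clockwise.
Wall normal N acts horizontally at the top; its moment arm is the height L sinθ = 7·sin64° = 6.292 m, counterclockwise.
For rotational equilibrium, N × 6.292 = 1739, so N = 276.4 N.
ΣFx = 0 ⇒ f = N_wall = 276.4 N. ΣFy = 0 ⇒ N_floor = 1090 N.
μ_min = f / N_floor = 276.4 / 1090 = 0.254.

μ_min ≈ 0.254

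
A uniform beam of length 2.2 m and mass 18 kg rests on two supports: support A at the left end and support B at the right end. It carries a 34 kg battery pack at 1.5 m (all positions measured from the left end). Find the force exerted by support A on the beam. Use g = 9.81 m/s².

R_A ≈ 194 N

About support B:
Beam weight: 18 × 9.81 = 176.6 N down at 1.1 m → arm 1.1 m, τ = 176.6 × 1.1 = 194.3 N·m counterclockwise.
Battery pack: 34 × 9.81 = 333.5 N down at 1.5 m → arm 0.7 m, τ = 333.5 × 0.7 = 233.4 N·m counterclockwise.
Net load moment about support B = 427.7 N·m counterclockwise.
Reaction R at support A is upward at 0 m, arm 2.2 m → moment R × 2.2 clockwise.
Balancing moments: R × 2.2 = 427.7, giving R = 194 N.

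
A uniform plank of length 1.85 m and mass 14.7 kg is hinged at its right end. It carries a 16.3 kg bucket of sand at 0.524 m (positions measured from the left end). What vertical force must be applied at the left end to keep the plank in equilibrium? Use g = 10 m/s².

F ≈ 190 N

Sum moments about the right end (the unknown pivot reaction has zero arm there).
Beam weight: 14.7 × 10 = 147 N down at 0.925 m → arm 0.925 m, τ = 147 × 0.925 = 136 N·m counterclockwise.
Bucket of sand: 16.3 × 10 = 163 N down at 0.524 m → arm 1.326 m, τ = 163 × 1.326 = 216.1 N·m counterclockwise.
Net moment of the loads = 352.1 N·m counterclockwise.
The upward force F acts at the left end, arm 1.85 m, giving F × 1.85 clockwise.
Στ = 0 ⇒ F × 1.85 = 352.1 ⇒ F = 352.1 / 1.85 = 190 N.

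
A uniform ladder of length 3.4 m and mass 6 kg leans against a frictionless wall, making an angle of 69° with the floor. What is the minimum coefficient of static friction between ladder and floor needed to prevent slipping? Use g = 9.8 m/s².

Taking torques about the foot of the ladder:
Ladder weight 6×9.8 = 58.8 N acts at 1.7 m along the ladder; its horizontal arm is 1.7·cos69° = 0.6092 m → τ = 35.82 N·m clockwise.
Wall normal N acts horizontally at the top; its moment arm is the height L sinθ = 3.4·sin69° = 3.174 m, counterclockwise.
For rotational equilibrium, N × 3.174 = 35.82, so N = 11.29 N.
ΣFx = 0 ⇒ f = N_wall = 11.29 N. ΣFy = 0 ⇒ N_floor = 58.8 N.
μ_min = f / N_floor = 11.29 / 58.8 = 0.192.

μ_min ≈ 0.192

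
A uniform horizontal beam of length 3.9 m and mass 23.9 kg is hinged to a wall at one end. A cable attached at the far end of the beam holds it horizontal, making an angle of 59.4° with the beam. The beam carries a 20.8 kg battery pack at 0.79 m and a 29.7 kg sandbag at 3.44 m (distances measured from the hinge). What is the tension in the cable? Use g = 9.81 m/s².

Choose the hinge as the axis so the unknown hinge reaction has zero arm there.
Beam weight: 23.9 × 9.81 = 234.5 N down at 1.95 m → arm 1.95 m, τ = 234.5 × 1.95 = 457.3 N·m clockwise.
Battery pack: 20.8 × 9.81 = 204 N down at 0.79 m → arm 0.79 m, τ = 204 × 0.79 = 161.2 N·m clockwise.
Sandbag: 29.7 × 9.81 = 291.4 N down at 3.44 m → arm 3.44 m, τ = 291.4 × 3.44 = 1002 N·m clockwise.
Total clockwise load moment = 1620 N·m.
The cable tension T acts at 3.9 m; only its component perpendicular to the beam, T sinθ, produces torque. sin 59.4° = 0.8607.
Balancing moments: T × 3.9 × 0.8607 = 1620, giving T = 1620 / 3.357 = 483 N.

T ≈ 483 N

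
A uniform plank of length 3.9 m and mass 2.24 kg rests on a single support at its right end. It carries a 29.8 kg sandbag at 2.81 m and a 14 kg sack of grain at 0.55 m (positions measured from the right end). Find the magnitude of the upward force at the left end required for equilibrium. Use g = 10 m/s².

Choose the right end as the axis so the unknown pivot reaction has zero arm there.
Beam weight: 2.24 × 10 = 22.4 N down at 1.95 m → arm 1.95 m, τ = 22.4 × 1.95 = 43.68 N·m counterclockwise.
Sandbag: 29.8 × 10 = 298 N down at 2.81 m → arm 2.81 m, τ = 298 × 2.81 = 837.4 N·m counterclockwise.
Sack of grain: 14 × 10 = 140 N down at 0.55 m → arm 0.55 m, τ = 140 × 0.55 = 77 N·m counterclockwise.
Net moment of the loads = 958.1 N·m counterclockwise.
The upward force F acts at the left end, arm 3.9 m, giving F × 3.9 clockwise.
Balancing moments: F × 3.9 = 958.1, giving F = 958.1 / 3.9 = 246 N.

F ≈ 246 N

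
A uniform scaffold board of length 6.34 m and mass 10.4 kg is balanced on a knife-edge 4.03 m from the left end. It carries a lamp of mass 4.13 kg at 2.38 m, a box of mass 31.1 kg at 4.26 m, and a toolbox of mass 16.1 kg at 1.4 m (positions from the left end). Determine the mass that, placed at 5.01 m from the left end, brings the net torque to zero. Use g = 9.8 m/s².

Sum moments about the knife-edge (at 4.03 m from the left end) (the support reaction has zero arm there).
Beam weight: 10.4 × 9.8 = 101.9 N down at 3.17 m → arm 0.86 m, τ = 101.9 × 0.86 = 87.63 N·m counterclockwise.
Lamp: 4.13 × 9.8 = 40.47 N down at 2.38 m → arm 1.65 m, τ = 40.47 × 1.65 = 66.78 N·m counterclockwise.
Box: 31.1 × 9.8 = 304.8 N down at 4.26 m → arm 0.23 m, τ = 304.8 × 0.23 = 70.1 N·m clockwise.
Toolbox: 16.1 × 9.8 = 157.8 N down at 1.4 m → arm 2.63 m, τ = 157.8 × 2.63 = 415 N·m counterclockwise.
Net moment of known loads = 499.3 N·m counterclockwise.
An unknown mass m at 5.01 m has arm 0.98 m; its moment is m·g·0.98 clockwise.
Στ = 0 ⇒ m × 9.8 × 0.98 = 499.3 ⇒ m = 499.3 / (9.8 × 0.98) = 52 kg.

m ≈ 52 kg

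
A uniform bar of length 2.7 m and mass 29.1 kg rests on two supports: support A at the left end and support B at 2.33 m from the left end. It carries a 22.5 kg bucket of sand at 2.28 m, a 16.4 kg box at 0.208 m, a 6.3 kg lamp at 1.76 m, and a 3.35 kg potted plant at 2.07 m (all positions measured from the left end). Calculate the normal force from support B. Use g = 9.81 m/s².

Taking torques about support A:
Beam weight: 29.1 × 9.81 = 285.5 N down at 1.35 m → arm 1.35 m, τ = 285.5 × 1.35 = 385.4 N·m clockwise.
Bucket of sand: 22.5 × 9.81 = 220.7 N down at 2.28 m → arm 2.28 m, τ = 220.7 × 2.28 = 503.2 N·m clockwise.
Box: 16.4 × 9.81 = 160.9 N down at 0.208 m → arm 0.208 m, τ = 160.9 × 0.208 = 33.47 N·m clockwise.
Lamp: 6.3 × 9.81 = 61.8 N down at 1.76 m → arm 1.76 m, τ = 61.8 × 1.76 = 108.8 N·m clockwise.
Potted plant: 3.35 × 9.81 = 32.86 N down at 2.07 m → arm 2.07 m, τ = 32.86 × 2.07 = 68.02 N·m clockwise.
Net load moment about support A = 1099 N·m clockwise.
Reaction R at support B is upward at 2.33 m, arm 2.33 m → moment R × 2.33 counterclockwise.
Στ = 0 ⇒ R × 2.33 = 1099 ⇒ R = 472 N.

R_B ≈ 472 N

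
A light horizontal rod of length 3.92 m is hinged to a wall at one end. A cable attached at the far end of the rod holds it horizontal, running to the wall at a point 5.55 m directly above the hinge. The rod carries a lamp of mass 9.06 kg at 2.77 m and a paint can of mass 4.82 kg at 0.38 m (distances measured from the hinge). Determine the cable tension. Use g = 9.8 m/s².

Take moments about the hinge.
Lamp: 9.06 × 9.8 = 88.79 N down at 2.77 m → arm 2.77 m, τ = 88.79 × 2.77 = 245.9 N·m clockwise.
Paint can: 4.82 × 9.8 = 47.24 N down at 0.38 m → arm 0.38 m, τ = 47.24 × 0.38 = 17.95 N·m clockwise.
Total clockwise load moment = 263.9 N·m.
The cable tension T acts at 3.92 m; only its component perpendicular to the rod, T sinθ, produces torque. sinθ = h/√(h²+d²) = 5.55/√(5.55²+3.92²) = 0.8168.
Setting net torque to zero: T × 3.92 × 0.8168 = 263.9 → T = 263.9 / 3.202 = 82.4 N.

T ≈ 82.4 N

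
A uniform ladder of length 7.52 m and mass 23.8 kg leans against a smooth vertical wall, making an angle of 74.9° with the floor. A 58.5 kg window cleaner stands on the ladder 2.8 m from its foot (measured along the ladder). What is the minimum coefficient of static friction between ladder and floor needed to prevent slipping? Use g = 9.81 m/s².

μ_min ≈ 0.11

Choose the foot of the ladder as the axis so the floor normal and friction both act there and drop out.
Ladder weight 23.8×9.81 = 233.5 N acts at 3.76 m along the ladder; its horizontal arm is 3.76·cos74.9° = 0.9795 m → τ = 228.7 N·m clockwise.
Window cleaner: 58.5×9.81 = 573.9 N at 2.8 m → arm 0.7294 m → τ = 418.6 N·m clockwise.
Wall normal N acts horizontally at the top; its moment arm is the height L sinθ = 7.52·sin74.9° = 7.26 m, counterclockwise.
For rotational equilibrium, N × 7.26 = 647.3, so N = 89.16 N.
ΣFx = 0 ⇒ f = N_wall = 89.16 N. ΣFy = 0 ⇒ N_floor = 807.4 N.
μ_min = f / N_floor = 89.16 / 807.4 = 0.11.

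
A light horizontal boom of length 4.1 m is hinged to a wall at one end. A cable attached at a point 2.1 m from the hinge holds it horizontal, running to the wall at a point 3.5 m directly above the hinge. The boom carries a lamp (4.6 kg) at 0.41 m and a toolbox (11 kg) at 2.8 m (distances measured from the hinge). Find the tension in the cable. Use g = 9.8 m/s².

T ≈ 178 N

Taking torques about the hinge:
Lamp: 4.6 × 9.8 = 45.08 N down at 0.41 m → arm 0.41 m, τ = 45.08 × 0.41 = 18.48 N·m clockwise.
Toolbox: 11 × 9.8 = 107.8 N down at 2.8 m → arm 2.8 m, τ = 107.8 × 2.8 = 301.8 N·m clockwise.
Total clockwise load moment = 320.3 N·m.
The cable tension T acts at 2.1 m; only its component perpendicular to the boom, T sinθ, produces torque. sinθ = h/√(h²+d²) = 3.5/√(3.5²+2.1²) = 0.8575.
For rotational equilibrium, T × 2.1 × 0.8575 = 320.3, so T = 320.3 / 1.801 = 178 N.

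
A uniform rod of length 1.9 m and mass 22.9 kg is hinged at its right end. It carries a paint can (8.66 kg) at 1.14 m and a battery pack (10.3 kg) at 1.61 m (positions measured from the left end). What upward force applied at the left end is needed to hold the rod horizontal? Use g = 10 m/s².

F ≈ 165 N

About the right end:
Beam weight: 22.9 × 10 = 229 N down at 0.95 m → arm 0.95 m, τ = 229 × 0.95 = 217.5 N·m counterclockwise.
Paint can: 8.66 × 10 = 86.6 N down at 1.14 m → arm 0.76 m, τ = 86.6 × 0.76 = 65.82 N·m counterclockwise.
Battery pack: 10.3 × 10 = 103 N down at 1.61 m → arm 0.29 m, τ = 103 × 0.29 = 29.87 N·m counterclockwise.
Net moment of the loads = 313.2 N·m counterclockwise.
The upward force F acts at the left end, arm 1.9 m, giving F × 1.9 clockwise.
Setting net torque to zero: F × 1.9 = 313.2 → F = 313.2 / 1.9 = 165 N.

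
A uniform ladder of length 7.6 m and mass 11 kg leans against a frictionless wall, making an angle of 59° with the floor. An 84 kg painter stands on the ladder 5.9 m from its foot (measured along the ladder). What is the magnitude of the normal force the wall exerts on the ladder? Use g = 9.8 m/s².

Taking torques about the foot of the ladder:
Ladder weight 11×9.8 = 107.8 N acts at 3.8 m along the ladder; its horizontal arm is 3.8·cos59° = 1.957 m → τ = 211 N·m clockwise.
Painter: 84×9.8 = 823.2 N at 5.9 m → arm 3.039 m → τ = 2502 N·m clockwise.
Wall normal N acts horizontally at the top; its moment arm is the height L sinθ = 7.6·sin59° = 6.514 m, counterclockwise.
Setting net torque to zero: N × 6.514 = 2713 → N = 416 N.

N_wall ≈ 416 N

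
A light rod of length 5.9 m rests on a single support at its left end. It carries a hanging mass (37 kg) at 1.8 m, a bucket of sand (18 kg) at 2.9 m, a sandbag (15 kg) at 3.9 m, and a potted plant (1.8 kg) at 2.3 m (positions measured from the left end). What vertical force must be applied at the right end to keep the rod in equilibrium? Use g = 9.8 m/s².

F ≈ 301 N

Take moments about the left end.
Hanging mass: 37 × 9.8 = 362.6 N down at 1.8 m → arm 1.8 m, τ = 362.6 × 1.8 = 652.7 N·m clockwise.
Bucket of sand: 18 × 9.8 = 176.4 N down at 2.9 m → arm 2.9 m, τ = 176.4 × 2.9 = 511.6 N·m clockwise.
Sandbag: 15 × 9.8 = 147 N down at 3.9 m → arm 3.9 m, τ = 147 × 3.9 = 573.3 N·m clockwise.
Potted plant: 1.8 × 9.8 = 17.64 N down at 2.3 m → arm 2.3 m, τ = 17.64 × 2.3 = 40.57 N·m clockwise.
Net moment of the loads = 1778 N·m clockwise.
The upward force F acts at the right end, arm 5.9 m, giving F × 5.9 counterclockwise.
Balancing moments: F × 5.9 = 1778, giving F = 1778 / 5.9 = 301 N.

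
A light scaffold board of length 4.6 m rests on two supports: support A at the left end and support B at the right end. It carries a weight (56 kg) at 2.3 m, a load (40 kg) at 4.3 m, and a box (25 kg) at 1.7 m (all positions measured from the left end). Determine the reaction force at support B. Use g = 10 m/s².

Taking torques about support A:
Weight: 56 × 10 = 560 N down at 2.3 m → arm 2.3 m, τ = 560 × 2.3 = 1288 N·m clockwise.
Load: 40 × 10 = 400 N down at 4.3 m → arm 4.3 m, τ = 400 × 4.3 = 1720 N·m clockwise.
Box: 25 × 10 = 250 N down at 1.7 m → arm 1.7 m, τ = 250 × 1.7 = 425 N·m clockwise.
Net load moment about support A = 3433 N·m clockwise.
Reaction R at support B is upward at 4.6 m, arm 4.6 m → moment R × 4.6 counterclockwise.
Στ = 0 ⇒ R × 4.6 = 3433 ⇒ R = 746 N.

R_B ≈ 746 N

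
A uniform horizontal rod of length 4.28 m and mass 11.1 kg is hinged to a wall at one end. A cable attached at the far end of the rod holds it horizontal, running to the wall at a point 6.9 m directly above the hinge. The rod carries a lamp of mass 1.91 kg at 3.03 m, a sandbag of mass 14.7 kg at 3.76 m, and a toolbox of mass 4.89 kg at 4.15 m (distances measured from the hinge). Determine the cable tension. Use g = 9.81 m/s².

Choose the hinge as the axis so the unknown hinge reaction has zero arm there.
Beam weight: 11.1 × 9.81 = 108.9 N down at 2.14 m → arm 2.14 m, τ = 108.9 × 2.14 = 233 N·m clockwise.
Lamp: 1.91 × 9.81 = 18.74 N down at 3.03 m → arm 3.03 m, τ = 18.74 × 3.03 = 56.78 N·m clockwise.
Sandbag: 14.7 × 9.81 = 144.2 N down at 3.76 m → arm 3.76 m, τ = 144.2 × 3.76 = 542.2 N·m clockwise.
Toolbox: 4.89 × 9.81 = 47.97 N down at 4.15 m → arm 4.15 m, τ = 47.97 × 4.15 = 199.1 N·m clockwise.
Total clockwise load moment = 1031 N·m.
The cable tension T acts at 4.28 m; only its component perpendicular to the rod, T sinθ, produces torque. sinθ = h/√(h²+d²) = 6.9/√(6.9²+4.28²) = 0.8498.
For rotational equilibrium, T × 4.28 × 0.8498 = 1031, so T = 1031 / 3.637 = 283 N.

T ≈ 283 N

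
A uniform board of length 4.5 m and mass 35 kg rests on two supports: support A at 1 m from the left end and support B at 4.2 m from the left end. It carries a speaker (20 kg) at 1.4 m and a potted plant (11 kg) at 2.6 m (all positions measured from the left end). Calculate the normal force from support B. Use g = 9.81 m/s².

Take moments about support A.
Beam weight: 35 × 9.81 = 343.4 N down at 2.25 m → arm 1.25 m, τ = 343.4 × 1.25 = 429.2 N·m clockwise.
Speaker: 20 × 9.81 = 196.2 N down at 1.4 m → arm 0.4 m, τ = 196.2 × 0.4 = 78.48 N·m clockwise.
Potted plant: 11 × 9.81 = 107.9 N down at 2.6 m → arm 1.6 m, τ = 107.9 × 1.6 = 172.6 N·m clockwise.
Net load moment about support A = 680.3 N·m clockwise.
Reaction R at support B is upward at 4.2 m, arm 3.2 m → moment R × 3.2 counterclockwise.
Balancing moments: R × 3.2 = 680.3, giving R = 213 N.

R_B ≈ 213 N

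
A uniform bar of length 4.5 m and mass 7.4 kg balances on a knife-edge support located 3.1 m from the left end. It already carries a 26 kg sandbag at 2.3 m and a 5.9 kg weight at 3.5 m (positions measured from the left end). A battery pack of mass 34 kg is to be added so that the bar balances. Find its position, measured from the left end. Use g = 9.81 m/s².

x ≈ 3.83 m from the left end

About the knife-edge support (at 3.1 m from the left end):
Beam weight: 7.4 × 9.81 = 72.59 N down at 2.25 m → arm 0.85 m, τ = 72.59 × 0.85 = 61.7 N·m counterclockwise.
Sandbag: 26 × 9.81 = 255.1 N down at 2.3 m → arm 0.8 m, τ = 255.1 × 0.8 = 204.1 N·m counterclockwise.
Weight: 5.9 × 9.81 = 57.88 N down at 3.5 m → arm 0.4 m, τ = 57.88 × 0.4 = 23.15 N·m clockwise.
Net moment of existing loads = 242.7 N·m counterclockwise.
The battery pack weighs 34 × 9.81 = 333.5 N and must supply an equal clockwise moment, so its lever arm about the knife-edge support is 242.7 / 333.5 = 0.728 m.
That puts it at 3.1 + 0.728 = 3.83 m from the left end.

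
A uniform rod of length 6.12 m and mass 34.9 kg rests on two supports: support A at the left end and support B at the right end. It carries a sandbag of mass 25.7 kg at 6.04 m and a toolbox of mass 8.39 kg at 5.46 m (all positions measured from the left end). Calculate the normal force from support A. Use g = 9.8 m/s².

Sum moments about support B (its reaction then has zero moment arm).
Beam weight: 34.9 × 9.8 = 342 N down at 3.06 m → arm 3.06 m, τ = 342 × 3.06 = 1047 N·m counterclockwise.
Sandbag: 25.7 × 9.8 = 251.9 N down at 6.04 m → arm 0.08 m, τ = 251.9 × 0.08 = 20.15 N·m counterclockwise.
Toolbox: 8.39 × 9.8 = 82.22 N down at 5.46 m → arm 0.66 m, τ = 82.22 × 0.66 = 54.27 N·m counterclockwise.
Net load moment about support B = 1121 N·m counterclockwise.
Reaction R at support A is upward at 0 m, arm 6.12 m → moment R × 6.12 clockwise.
Setting net torque to zero: R × 6.12 = 1121 → R = 183 N.

R_A ≈ 183 N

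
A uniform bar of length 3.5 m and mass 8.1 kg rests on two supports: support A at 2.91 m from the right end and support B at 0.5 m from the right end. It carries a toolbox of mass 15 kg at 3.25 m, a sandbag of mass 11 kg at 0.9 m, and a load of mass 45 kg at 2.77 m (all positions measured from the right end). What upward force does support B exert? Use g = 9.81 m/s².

Take moments about support A.
Beam weight: 8.1 × 9.81 = 79.46 N down at 1.75 m → arm 1.16 m, τ = 79.46 × 1.16 = 92.17 N·m clockwise.
Toolbox: 15 × 9.81 = 147.2 N down at 3.25 m → arm 0.34 m, τ = 147.2 × 0.34 = 50.05 N·m counterclockwise.
Sandbag: 11 × 9.81 = 107.9 N down at 0.9 m → arm 2.01 m, τ = 107.9 × 2.01 = 216.9 N·m clockwise.
Load: 45 × 9.81 = 441.5 N down at 2.77 m → arm 0.14 m, τ = 441.5 × 0.14 = 61.81 N·m clockwise.
Net load moment about support A = 320.8 N·m clockwise.
Reaction R at support B is upward at 0.5 m, arm 2.41 m → moment R × 2.41 counterclockwise.
Setting net torque to zero: R × 2.41 = 320.8 → R = 133 N.

R_B ≈ 133 N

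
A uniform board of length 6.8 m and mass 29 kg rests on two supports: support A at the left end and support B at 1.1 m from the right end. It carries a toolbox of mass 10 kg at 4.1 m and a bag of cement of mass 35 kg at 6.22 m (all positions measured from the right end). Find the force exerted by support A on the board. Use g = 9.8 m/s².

Sum moments about support B (its reaction then has zero moment arm).
Beam weight: 29 × 9.8 = 284.2 N down at 3.4 m → arm 2.3 m, τ = 284.2 × 2.3 = 653.7 N·m counterclockwise.
Toolbox: 10 × 9.8 = 98 N down at 4.1 m → arm 3 m, τ = 98 × 3 = 294 N·m counterclockwise.
Bag of cement: 35 × 9.8 = 343 N down at 6.22 m → arm 5.12 m, τ = 343 × 5.12 = 1756 N·m counterclockwise.
Net load moment about support B = 2704 N·m counterclockwise.
Reaction R at support A is upward at 6.8 m, arm 5.7 m → moment R × 5.7 clockwise.
For rotational equilibrium, R × 5.7 = 2704, so R = 474 N.

R_A ≈ 474 N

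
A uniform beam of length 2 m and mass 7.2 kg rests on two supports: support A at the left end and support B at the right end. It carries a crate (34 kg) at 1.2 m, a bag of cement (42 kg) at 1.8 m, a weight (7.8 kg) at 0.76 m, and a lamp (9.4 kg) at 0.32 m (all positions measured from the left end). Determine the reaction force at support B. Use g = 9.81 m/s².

R_B ≈ 650 N

Sum moments about support A (its reaction then has zero moment arm).
Beam weight: 7.2 × 9.81 = 70.63 N down at 1 m → arm 1 m, τ = 70.63 × 1 = 70.63 N·m clockwise.
Crate: 34 × 9.81 = 333.5 N down at 1.2 m → arm 1.2 m, τ = 333.5 × 1.2 = 400.2 N·m clockwise.
Bag of cement: 42 × 9.81 = 412 N down at 1.8 m → arm 1.8 m, τ = 412 × 1.8 = 741.6 N·m clockwise.
Weight: 7.8 × 9.81 = 76.52 N down at 0.76 m → arm 0.76 m, τ = 76.52 × 0.76 = 58.16 N·m clockwise.
Lamp: 9.4 × 9.81 = 92.21 N down at 0.32 m → arm 0.32 m, τ = 92.21 × 0.32 = 29.51 N·m clockwise.
Net load moment about support A = 1300 N·m clockwise.
Reaction R at support B is upward at 2 m, arm 2 m → moment R × 2 counterclockwise.
Balancing moments: R × 2 = 1300, giving R = 650 N.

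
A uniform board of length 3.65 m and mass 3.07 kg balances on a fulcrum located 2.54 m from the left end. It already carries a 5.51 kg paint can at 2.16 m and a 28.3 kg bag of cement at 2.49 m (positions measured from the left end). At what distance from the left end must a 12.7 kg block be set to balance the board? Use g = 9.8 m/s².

Sum moments about the fulcrum (at 2.54 m from the left end) (the support reaction has zero arm there).
Beam weight: 3.07 × 9.8 = 30.09 N down at 1.825 m → arm 0.715 m, τ = 30.09 × 0.715 = 21.51 N·m counterclockwise.
Paint can: 5.51 × 9.8 = 54 N down at 2.16 m → arm 0.38 m, τ = 54 × 0.38 = 20.52 N·m counterclockwise.
Bag of cement: 28.3 × 9.8 = 277.3 N down at 2.49 m → arm 0.05 m, τ = 277.3 × 0.05 = 13.87 N·m counterclockwise.
Net moment of existing loads = 55.9 N·m counterclockwise.
The block weighs 12.7 × 9.8 = 124.5 N and must supply an equal clockwise moment, so its lever arm about the fulcrum is 55.9 / 124.5 = 0.449 m.
That puts it at 2.54 + 0.449 = 2.99 m from the left end.

x ≈ 2.99 m from the left end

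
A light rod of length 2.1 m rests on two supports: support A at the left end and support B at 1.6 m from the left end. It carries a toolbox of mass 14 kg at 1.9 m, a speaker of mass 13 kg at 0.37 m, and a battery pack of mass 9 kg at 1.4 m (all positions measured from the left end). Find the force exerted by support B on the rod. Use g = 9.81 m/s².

About support A:
Toolbox: 14 × 9.81 = 137.3 N down at 1.9 m → arm 1.9 m, τ = 137.3 × 1.9 = 260.9 N·m clockwise.
Speaker: 13 × 9.81 = 127.5 N down at 0.37 m → arm 0.37 m, τ = 127.5 × 0.37 = 47.17 N·m clockwise.
Battery pack: 9 × 9.81 = 88.29 N down at 1.4 m → arm 1.4 m, τ = 88.29 × 1.4 = 123.6 N·m clockwise.
Net load moment about support A = 431.7 N·m clockwise.
Reaction R at support B is upward at 1.6 m, arm 1.6 m → moment R × 1.6 counterclockwise.
Balancing moments: R × 1.6 = 431.7, giving R = 270 N.

R_B ≈ 270 N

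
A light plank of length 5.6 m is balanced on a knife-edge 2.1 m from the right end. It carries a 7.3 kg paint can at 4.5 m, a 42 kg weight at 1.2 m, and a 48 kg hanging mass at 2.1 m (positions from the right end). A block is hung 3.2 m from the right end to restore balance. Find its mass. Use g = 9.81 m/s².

m ≈ 18.4 kg

Taking torques about the knife-edge (at 2.1 m from the right end):
Paint can: 7.3 × 9.81 = 71.61 N down at 4.5 m → arm 2.4 m, τ = 71.61 × 2.4 = 171.9 N·m counterclockwise.
Weight: 42 × 9.81 = 412 N down at 1.2 m → arm 0.9 m, τ = 412 × 0.9 = 370.8 N·m clockwise.
Hanging mass: acts at the knife-edge, moment arm 0 → no torque.
Net moment of known loads = 198.9 N·m clockwise.
An unknown mass m at 3.2 m has arm 1.1 m; its moment is m·g·1.1 counterclockwise.
Στ = 0 ⇒ m × 9.81 × 1.1 = 198.9 ⇒ m = 198.9 / (9.81 × 1.1) = 18.4 kg.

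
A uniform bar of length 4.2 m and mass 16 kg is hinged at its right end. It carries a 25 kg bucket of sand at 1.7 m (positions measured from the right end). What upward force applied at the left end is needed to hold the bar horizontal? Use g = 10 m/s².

F ≈ 181 N

Taking torques about the right end:
Beam weight: 16 × 10 = 160 N down at 2.1 m → arm 2.1 m, τ = 160 × 2.1 = 336 N·m counterclockwise.
Bucket of sand: 25 × 10 = 250 N down at 1.7 m → arm 1.7 m, τ = 250 × 1.7 = 425 N·m counterclockwise.
Net moment of the loads = 761 N·m counterclockwise.
The upward force F acts at the left end, arm 4.2 m, giving F × 4.2 clockwise.
Balancing moments: F × 4.2 = 761, giving F = 761 / 4.2 = 181 N.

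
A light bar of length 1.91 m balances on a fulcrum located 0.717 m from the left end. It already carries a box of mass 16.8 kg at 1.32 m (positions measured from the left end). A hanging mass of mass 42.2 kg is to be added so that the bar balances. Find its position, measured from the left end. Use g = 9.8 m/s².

x ≈ 0.477 m from the left end

Taking torques about the fulcrum (at 0.717 m from the left end):
Box: 16.8 × 9.8 = 164.6 N down at 1.32 m → arm 0.603 m, τ = 164.6 × 0.603 = 99.25 N·m clockwise.
Net moment of existing loads = 99.25 N·m clockwise.
The hanging mass weighs 42.2 × 9.8 = 413.6 N and must supply an equal counterclockwise moment, so its lever arm about the fulcrum is 99.25 / 413.6 = 0.24 m.
That puts it at 0.717 − 0.24 = 0.477 m from the left end.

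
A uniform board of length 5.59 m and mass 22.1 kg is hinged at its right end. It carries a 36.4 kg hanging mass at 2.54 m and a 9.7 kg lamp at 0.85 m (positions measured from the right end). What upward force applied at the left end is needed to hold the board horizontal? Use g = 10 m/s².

F ≈ 291 N

Choose the right end as the axis so the unknown pivot reaction has zero arm there.
Beam weight: 22.1 × 10 = 221 N down at 2.795 m → arm 2.795 m, τ = 221 × 2.795 = 617.7 N·m counterclockwise.
Hanging mass: 36.4 × 10 = 364 N down at 2.54 m → arm 2.54 m, τ = 364 × 2.54 = 924.6 N·m counterclockwise.
Lamp: 9.7 × 10 = 97 N down at 0.85 m → arm 0.85 m, τ = 97 × 0.85 = 82.45 N·m counterclockwise.
Net moment of the loads = 1625 N·m counterclockwise.
The upward force F acts at the left end, arm 5.59 m, giving F × 5.59 clockwise.
Setting net torque to zero: F × 5.59 = 1625 → F = 1625 / 5.59 = 291 N.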